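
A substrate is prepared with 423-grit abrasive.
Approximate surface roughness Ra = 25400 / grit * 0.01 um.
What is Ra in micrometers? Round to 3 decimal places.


Ra = 25400 / 423 * 0.01 = 0.600 um

0.600


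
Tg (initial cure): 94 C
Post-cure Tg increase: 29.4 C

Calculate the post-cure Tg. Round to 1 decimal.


Post-cure Tg = 94 + 29.4 = 123.4 C

123.4


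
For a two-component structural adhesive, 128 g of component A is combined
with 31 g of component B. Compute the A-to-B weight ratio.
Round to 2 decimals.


Weight ratio A:B = 128 / 31
= 4.13

4.13


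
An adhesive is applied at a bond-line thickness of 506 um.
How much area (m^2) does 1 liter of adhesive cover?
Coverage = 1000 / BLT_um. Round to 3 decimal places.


Coverage = 1000 / 506 = 1.976 m^2

1.976


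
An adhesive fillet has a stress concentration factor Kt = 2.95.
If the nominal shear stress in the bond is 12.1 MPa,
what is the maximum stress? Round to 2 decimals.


Max stress = 12.1 * 2.95 = 35.70 MPa

35.70


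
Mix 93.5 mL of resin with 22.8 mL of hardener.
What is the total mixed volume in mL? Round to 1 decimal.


Total = 93.5 + 22.8 = 116.3 mL

116.3


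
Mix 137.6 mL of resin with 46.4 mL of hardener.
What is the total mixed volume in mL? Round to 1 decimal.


Total = 137.6 + 46.4 = 184.0 mL

184.0


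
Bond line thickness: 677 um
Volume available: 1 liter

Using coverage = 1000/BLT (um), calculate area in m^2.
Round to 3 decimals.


1 L = 1e6 mm^3, thickness = 677 um = 0.677 mm
Area = 1e6 / 0.677 mm^2 = (1e6 / 0.677) / 1e6 m^2 = 1000 / 677 m^2
= 1.477 m^2

1.477


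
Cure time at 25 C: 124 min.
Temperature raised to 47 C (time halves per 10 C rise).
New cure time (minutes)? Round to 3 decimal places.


Acceleration factor = 2^(22/10) = 4.5948
New time = 124 / 4.5948 = 26.987 min

26.987


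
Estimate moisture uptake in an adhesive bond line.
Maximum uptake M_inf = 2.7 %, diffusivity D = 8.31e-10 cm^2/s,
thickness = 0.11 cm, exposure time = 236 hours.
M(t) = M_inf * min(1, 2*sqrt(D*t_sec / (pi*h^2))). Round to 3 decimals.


Convert time: 236 h = 849600 s
ratio = min(1, 2*sqrt(8.31e-10*849600/(pi*0.11^2)))
= 0.272565
M(t) = 2.7 * 0.272565 = 0.736%

0.736


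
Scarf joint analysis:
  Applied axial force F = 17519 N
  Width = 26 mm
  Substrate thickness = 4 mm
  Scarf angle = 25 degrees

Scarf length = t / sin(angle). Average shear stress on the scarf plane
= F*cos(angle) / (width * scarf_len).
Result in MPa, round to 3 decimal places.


Scarf length = 4 / sin(25 deg) = 9.4648 mm
cos(25 deg) = 0.906308
Shear = 17519 * 0.906308 / (26 * 9.4648)
= 64.521 MPa

64.521


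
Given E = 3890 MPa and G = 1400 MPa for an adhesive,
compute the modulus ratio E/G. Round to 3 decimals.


E/G ratio = 3890 / 1400 = 2.779

2.779


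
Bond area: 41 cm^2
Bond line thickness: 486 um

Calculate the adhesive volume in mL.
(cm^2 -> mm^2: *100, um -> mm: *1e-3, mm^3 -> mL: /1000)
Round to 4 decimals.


V = 41*100 * 486*1e-3 / 1000
= 1.9926 mL

1.9926


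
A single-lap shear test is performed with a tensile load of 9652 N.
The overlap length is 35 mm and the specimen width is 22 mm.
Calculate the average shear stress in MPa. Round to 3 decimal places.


Shear stress = F / (overlap * width)
= 9652 / (35 * 22)
= 9652 / 770
= 12.535 MPa

12.535


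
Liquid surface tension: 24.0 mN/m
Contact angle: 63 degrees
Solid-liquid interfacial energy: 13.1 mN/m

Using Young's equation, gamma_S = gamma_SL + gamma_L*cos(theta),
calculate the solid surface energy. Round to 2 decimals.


gamma_S = 13.1 + 24.0 * cos(63)
= 24.00 mN/m

24.00


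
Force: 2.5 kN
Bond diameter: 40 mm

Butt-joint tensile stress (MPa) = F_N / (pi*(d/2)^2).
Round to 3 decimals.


F_N = 2.5 * 1000 = 2500.0 N
A = pi*(20.0)^2 = 1256.6371 mm^2
stress = 2500.0 / 1256.6371 = 1.989 MPa

1.989


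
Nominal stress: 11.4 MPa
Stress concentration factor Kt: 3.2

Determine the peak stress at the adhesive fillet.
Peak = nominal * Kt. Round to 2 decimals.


Peak stress = 11.4 * 3.2
= 36.48 MPa

36.48


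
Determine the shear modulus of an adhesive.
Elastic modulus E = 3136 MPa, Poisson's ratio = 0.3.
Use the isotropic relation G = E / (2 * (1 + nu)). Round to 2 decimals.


G = 3136 / (2*(1+0.3)) = 3136 / 2.60
= 1206.15 MPa

1206.15


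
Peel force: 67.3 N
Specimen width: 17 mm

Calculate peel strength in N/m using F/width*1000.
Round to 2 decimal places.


Peel strength = 67.3 / 17 * 1000 = 3958.82 N/m

3958.82


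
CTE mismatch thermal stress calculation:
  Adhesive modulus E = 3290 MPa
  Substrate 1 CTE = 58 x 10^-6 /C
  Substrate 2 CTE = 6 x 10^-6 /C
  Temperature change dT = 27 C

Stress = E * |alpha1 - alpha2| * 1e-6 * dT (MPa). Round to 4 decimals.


delta_alpha = |58 - 6| = 52 x 10^-6/C
Stress = 3290 * 52e-6 * 27
= 4.6192 MPa

4.6192


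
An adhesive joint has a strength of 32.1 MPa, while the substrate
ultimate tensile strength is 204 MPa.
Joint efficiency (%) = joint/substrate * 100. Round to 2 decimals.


Efficiency = 32.1 / 204 * 100
= 15.74%

15.74


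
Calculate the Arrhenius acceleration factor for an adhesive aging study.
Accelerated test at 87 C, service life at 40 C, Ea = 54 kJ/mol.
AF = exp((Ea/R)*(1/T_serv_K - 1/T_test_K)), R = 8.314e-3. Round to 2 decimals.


T_test = 360.15 K, T_serv = 313.15 K
Ea/R = 54 / 0.008314 = 6495.07
AF = exp(6495.07 * (1/313.15 - 1/360.15))
= 14.98

14.98


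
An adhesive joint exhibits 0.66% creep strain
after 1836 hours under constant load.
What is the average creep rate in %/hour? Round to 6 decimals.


Creep rate = strain / time
= 0.66 / 1836
= 0.000359 %/h

0.000359


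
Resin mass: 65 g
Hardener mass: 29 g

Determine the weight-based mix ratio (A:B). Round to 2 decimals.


Ratio = 65 / 29 = 2.24

2.24


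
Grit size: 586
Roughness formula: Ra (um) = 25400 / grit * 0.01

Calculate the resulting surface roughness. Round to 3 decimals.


Ra = 25400 / 586 * 0.01
= 0.433 um

0.433


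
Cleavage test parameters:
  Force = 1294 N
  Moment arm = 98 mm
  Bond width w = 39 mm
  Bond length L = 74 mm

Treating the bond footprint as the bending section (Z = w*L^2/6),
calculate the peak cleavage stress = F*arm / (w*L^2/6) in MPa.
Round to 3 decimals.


M = 1294 * 98 = 126812 N*mm
Z = 39 * 74^2 / 6 = 213564 / 6 mm^3
sigma = M / Z = 6 * 126812 / 213564 = 760872 / 213564
= 3.563 MPa

3.563


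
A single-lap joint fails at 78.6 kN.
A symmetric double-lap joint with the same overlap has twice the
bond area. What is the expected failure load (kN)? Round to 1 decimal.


Double-lap load = 2 * 78.6 = 157.2 kN

157.2


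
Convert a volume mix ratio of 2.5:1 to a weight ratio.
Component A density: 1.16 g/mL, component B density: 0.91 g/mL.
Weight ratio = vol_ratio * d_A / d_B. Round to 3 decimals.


= 2.5 * 1.16 / 0.91 = 3.187

3.187


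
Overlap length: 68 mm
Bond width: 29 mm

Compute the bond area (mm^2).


Bond area = 68 * 29 = 1972 mm^2

1972


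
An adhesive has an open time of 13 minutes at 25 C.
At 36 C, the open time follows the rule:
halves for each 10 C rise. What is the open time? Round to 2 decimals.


Factor = 2^((36-25)/10) = 2.1435
Open time = 13 / 2.1435 = 6.06 min

6.06


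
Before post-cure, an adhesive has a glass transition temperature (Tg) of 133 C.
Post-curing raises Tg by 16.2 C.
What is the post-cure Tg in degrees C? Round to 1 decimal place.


Tg_post = Tg_base + delta_Tg
= 133 + 16.2
= 149.2 C

149.2


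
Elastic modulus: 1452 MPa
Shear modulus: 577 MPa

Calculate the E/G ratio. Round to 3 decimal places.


E / G = 1452 / 577 = 2.516

2.516


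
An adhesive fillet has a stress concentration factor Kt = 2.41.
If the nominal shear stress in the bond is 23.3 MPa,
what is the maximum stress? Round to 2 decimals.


Max stress = 23.3 * 2.41 = 56.15 MPa

56.15


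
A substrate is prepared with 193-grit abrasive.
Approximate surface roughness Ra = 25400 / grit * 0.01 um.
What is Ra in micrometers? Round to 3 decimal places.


Ra = 25400 / 193 * 0.01 = 1.316 um

1.316


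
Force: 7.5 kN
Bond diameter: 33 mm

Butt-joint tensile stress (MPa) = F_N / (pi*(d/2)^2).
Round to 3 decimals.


F_N = 7.5 * 1000 = 7500.0 N
A = pi*(16.5)^2 = 855.2986 mm^2
stress = 7500.0 / 855.2986 = 8.769 MPa

8.769


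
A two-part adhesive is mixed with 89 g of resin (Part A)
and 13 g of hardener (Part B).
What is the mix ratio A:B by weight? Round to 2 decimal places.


Mix ratio = mass_A / mass_B
= 89 / 13
= 6.85

6.85


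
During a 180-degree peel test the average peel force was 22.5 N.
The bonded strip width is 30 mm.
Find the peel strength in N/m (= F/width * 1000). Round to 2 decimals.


Peel strength = F/width * 1000
= 22.5 / 30 * 1000
= 750.00 N/m

750.00


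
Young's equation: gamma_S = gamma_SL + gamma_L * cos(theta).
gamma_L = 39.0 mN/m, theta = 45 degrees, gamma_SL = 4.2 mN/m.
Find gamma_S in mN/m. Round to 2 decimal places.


cos(45 deg) = 0.707107
gamma_S = 4.2 + 39.0 * 0.707107
= 31.78 mN/m

31.78


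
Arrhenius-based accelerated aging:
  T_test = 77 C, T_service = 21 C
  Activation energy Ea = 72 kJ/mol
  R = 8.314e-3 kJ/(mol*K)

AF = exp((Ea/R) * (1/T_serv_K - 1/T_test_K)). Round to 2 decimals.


T_test_K = 350.15, T_serv_K = 294.15
AF = exp((72/8.314e-3) * (1/294.15 - 1/350.15))
= 110.89

110.89


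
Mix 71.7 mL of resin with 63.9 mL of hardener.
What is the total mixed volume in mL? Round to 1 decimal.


Total = 71.7 + 63.9 = 135.6 mL

135.6


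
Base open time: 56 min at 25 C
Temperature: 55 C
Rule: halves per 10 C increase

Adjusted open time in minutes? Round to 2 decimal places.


Acceleration = 2^((55-25)/10) = 8.0000
Open time = 56 / 8.0000 = 7.00 min

7.00


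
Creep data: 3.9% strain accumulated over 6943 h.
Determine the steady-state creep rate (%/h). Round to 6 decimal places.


Rate = 3.9 / 6943 = 0.000562 %/h

0.000562


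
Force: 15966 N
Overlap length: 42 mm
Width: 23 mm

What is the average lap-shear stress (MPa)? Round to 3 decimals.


Average shear stress = F / (overlap * width)
= 15966 / (42 * 23)
= 16.528 MPa

16.528


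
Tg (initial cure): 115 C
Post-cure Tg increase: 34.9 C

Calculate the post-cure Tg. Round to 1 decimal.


Post-cure Tg = 115 + 34.9 = 149.9 C

149.9


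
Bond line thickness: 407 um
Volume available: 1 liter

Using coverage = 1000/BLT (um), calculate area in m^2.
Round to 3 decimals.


1 L = 1e6 mm^3, thickness = 407 um = 0.407 mm
Area = 1e6 / 0.407 mm^2 = (1e6 / 0.407) / 1e6 m^2 = 1000 / 407 m^2
= 2.457 m^2

2.457


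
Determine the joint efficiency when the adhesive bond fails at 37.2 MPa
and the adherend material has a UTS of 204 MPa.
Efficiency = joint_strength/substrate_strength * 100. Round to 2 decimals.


Joint efficiency = 37.2 / 204 * 100
= 18.24%

18.24


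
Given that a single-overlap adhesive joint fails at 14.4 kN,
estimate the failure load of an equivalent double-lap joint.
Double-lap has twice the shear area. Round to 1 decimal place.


Double-lap factor = 2
Expected load = 14.4 * 2 = 28.8 kN

28.8


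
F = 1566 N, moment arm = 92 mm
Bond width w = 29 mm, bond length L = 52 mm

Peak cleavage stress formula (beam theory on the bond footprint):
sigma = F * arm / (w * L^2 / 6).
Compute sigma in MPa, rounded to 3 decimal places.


sigma = (1566 * 92) / (29 * 2704 / 6)
= 144072 * 6 / 78416
= 864432 / 78416
= 11.024 MPa

11.024


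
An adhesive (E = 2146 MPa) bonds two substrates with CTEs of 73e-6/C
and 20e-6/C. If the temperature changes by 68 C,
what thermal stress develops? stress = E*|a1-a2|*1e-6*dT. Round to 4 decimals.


Stress = 2146 * |73 - 20| * 1e-6 * 68
= 7.7342 MPa

7.7342


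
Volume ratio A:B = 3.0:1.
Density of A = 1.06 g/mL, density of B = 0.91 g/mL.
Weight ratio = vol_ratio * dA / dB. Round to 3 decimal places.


Wt ratio = 3.0 * 1.06 / 0.91
= 3.495

3.495


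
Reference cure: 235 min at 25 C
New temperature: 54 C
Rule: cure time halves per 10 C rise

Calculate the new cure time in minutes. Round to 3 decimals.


factor = 2^((54-25)/10) = 7.4643
t_new = 235 / 7.4643 = 31.483 min

31.483


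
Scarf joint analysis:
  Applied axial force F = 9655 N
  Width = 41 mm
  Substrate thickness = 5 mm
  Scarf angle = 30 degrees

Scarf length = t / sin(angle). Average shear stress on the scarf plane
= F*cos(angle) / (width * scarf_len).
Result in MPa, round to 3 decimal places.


Scarf length = 5 / sin(30 deg) = 10.0000 mm
cos(30 deg) = 0.866025
Shear = 9655 * 0.866025 / (41 * 10.0000)
= 20.394 MPa

20.394


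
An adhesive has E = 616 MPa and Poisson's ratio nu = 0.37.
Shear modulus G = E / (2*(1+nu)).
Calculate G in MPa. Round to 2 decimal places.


G = 616 / (2*(1+0.37))
= 616 / 2.74
= 224.82 MPa

224.82


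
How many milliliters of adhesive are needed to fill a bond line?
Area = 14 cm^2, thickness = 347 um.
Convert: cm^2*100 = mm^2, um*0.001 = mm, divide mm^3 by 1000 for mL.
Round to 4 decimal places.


= (14 * 100) * (347 * 0.001) / 1000
= 0.4858 mL

0.4858


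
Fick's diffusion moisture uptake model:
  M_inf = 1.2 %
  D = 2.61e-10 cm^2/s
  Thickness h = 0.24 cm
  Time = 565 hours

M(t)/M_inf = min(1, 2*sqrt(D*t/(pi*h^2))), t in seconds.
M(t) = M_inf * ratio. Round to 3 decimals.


t_sec = 565 * 3600 = 2034000
ratio = 2*sqrt(2.61e-10*2034000/(pi*0.24^2))
= min(1, 0.108328)
= 0.108328
M(t) = 1.2 * 0.108328 = 0.130 %

0.130


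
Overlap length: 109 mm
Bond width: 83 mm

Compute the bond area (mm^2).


Bond area = 109 * 83 = 9047 mm^2

9047


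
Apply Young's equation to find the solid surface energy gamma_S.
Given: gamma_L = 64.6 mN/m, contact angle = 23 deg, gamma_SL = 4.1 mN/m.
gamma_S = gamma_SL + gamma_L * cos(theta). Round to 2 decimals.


theta_rad = 23 * pi/180 = 0.401426
gamma_S = 4.1 + 64.6 * cos(0.401426)
= 63.56 mN/m

63.56


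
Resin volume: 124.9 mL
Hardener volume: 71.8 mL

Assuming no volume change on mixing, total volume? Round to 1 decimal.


V_total = 124.9 + 71.8 = 196.7 mL

196.7


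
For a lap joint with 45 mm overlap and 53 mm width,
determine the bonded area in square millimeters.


Area = 45 * 53 = 2385 mm^2

2385


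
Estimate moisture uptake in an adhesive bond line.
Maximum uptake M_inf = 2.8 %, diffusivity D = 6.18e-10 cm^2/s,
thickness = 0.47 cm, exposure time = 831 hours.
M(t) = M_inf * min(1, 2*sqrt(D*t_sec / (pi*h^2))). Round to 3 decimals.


Convert time: 831 h = 2991600 s
ratio = min(1, 2*sqrt(6.18e-10*2991600/(pi*0.47^2)))
= 0.103229
M(t) = 2.8 * 0.103229 = 0.289%

0.289


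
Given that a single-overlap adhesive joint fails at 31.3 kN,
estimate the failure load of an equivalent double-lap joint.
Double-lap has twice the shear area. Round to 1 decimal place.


Double-lap factor = 2
Expected load = 31.3 * 2 = 62.6 kN

62.6


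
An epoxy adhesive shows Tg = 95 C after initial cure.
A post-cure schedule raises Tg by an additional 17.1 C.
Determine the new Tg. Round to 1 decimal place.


New Tg = 95 + 17.1
= 112.1 C

112.1


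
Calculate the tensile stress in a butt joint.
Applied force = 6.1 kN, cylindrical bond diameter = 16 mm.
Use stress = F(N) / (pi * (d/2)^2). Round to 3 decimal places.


A = pi * 8.0^2 = 201.0619 mm^2
sigma = 6100.0 / 201.0619 = 30.339 MPa

30.339


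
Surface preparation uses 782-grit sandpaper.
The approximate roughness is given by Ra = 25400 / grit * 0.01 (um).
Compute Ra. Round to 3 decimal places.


Ra = 25400 / 782 * 0.01
= 254 / 782
= 0.325 um

0.325


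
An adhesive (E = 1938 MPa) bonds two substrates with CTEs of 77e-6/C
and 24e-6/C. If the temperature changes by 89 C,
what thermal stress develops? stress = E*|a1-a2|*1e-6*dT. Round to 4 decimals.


Stress = 1938 * |77 - 24| * 1e-6 * 89
= 9.1415 MPa

9.1415


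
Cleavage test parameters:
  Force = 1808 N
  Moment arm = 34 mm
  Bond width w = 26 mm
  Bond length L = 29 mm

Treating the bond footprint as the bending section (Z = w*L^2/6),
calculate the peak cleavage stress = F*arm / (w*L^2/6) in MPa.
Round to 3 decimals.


M = 1808 * 34 = 61472 N*mm
Z = 26 * 29^2 / 6 = 21866 / 6 mm^3
sigma = M / Z = 6 * 61472 / 21866 = 368832 / 21866
= 16.868 MPa

16.868


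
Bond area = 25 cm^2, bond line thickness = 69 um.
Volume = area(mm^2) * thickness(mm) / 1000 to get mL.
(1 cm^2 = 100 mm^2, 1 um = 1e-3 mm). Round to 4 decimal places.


area_mm2 = 25 * 100 = 2500
blt_mm = 69 * 1e-3 = 0.069
vol_mm3 = 2500 * 0.069 = 172.5
vol_mL = 172.5 / 1000 = 0.1725 mL

0.1725


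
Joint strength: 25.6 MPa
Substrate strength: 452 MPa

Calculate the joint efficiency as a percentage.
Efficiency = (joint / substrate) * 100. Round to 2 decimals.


Efficiency = (25.6 / 452) * 100 = 5.66%

5.66


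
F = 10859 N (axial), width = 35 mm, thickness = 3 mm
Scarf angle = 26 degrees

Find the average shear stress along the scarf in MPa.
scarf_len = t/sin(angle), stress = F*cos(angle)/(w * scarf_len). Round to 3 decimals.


scarf_len = 3/sin(26 deg) = 6.8435
cos(26 deg) = 0.898794
stress = 10859*0.898794/(35*6.8435) = 40.748 MPa

40.748


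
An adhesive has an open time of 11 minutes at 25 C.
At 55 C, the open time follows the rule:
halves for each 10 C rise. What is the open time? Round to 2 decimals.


Factor = 2^((55-25)/10) = 8.0000
Open time = 11 / 8.0000 = 1.38 min

1.38


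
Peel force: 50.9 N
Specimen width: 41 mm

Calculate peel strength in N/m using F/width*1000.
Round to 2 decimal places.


Peel strength = 50.9 / 41 * 1000 = 1241.46 N/m

1241.46


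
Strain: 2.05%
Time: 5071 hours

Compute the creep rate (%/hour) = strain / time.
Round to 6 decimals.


Creep rate = 2.05 / 5071
= 0.000404 %/h

0.000404


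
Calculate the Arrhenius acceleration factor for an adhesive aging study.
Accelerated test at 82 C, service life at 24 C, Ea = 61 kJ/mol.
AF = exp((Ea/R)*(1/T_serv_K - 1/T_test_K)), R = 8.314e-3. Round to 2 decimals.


T_test = 355.15 K, T_serv = 297.15 K
Ea/R = 61 / 0.008314 = 7337.02
AF = exp(7337.02 * (1/297.15 - 1/355.15))
= 56.39

56.39


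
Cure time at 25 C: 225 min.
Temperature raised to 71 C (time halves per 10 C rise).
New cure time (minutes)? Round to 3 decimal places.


Acceleration factor = 2^(46/10) = 24.2515
New time = 225 / 24.2515 = 9.278 min

9.278


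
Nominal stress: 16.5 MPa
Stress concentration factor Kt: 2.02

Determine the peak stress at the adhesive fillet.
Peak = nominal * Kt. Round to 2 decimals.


Peak stress = 16.5 * 2.02
= 33.33 MPa

33.33


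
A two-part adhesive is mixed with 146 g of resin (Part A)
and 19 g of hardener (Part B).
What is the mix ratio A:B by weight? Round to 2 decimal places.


Mix ratio = mass_A / mass_B
= 146 / 19
= 7.68

7.68


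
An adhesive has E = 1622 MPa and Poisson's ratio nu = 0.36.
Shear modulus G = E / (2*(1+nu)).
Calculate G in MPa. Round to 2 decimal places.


G = 1622 / (2*(1+0.36))
= 1622 / 2.72
= 596.32 MPa

596.32


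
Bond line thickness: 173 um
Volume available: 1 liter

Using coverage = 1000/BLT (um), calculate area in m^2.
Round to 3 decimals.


1 L = 1e6 mm^3, thickness = 173 um = 0.173 mm
Area = 1e6 / 0.173 mm^2 = (1e6 / 0.173) / 1e6 m^2 = 1000 / 173 m^2
= 5.780 m^2

5.780


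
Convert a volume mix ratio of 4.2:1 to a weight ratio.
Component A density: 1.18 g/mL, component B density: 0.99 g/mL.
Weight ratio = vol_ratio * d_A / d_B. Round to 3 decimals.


= 4.2 * 1.18 / 0.99 = 5.006

5.006


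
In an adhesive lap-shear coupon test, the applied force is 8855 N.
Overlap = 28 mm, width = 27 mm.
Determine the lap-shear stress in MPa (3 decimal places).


stress = F / (overlap * width)
= 8855 / (28 * 27)
= 11.713 MPa

11.713


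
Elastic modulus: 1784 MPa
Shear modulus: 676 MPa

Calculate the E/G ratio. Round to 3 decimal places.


E / G = 1784 / 676 = 2.639

2.639


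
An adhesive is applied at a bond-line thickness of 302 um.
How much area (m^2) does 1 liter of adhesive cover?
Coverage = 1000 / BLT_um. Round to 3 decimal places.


Coverage = 1000 / 302 = 3.311 m^2

3.311


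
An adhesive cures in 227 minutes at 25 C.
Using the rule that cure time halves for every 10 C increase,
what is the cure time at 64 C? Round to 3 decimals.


Factor = 2^((64 - 25) / 10) = 14.9285
Cure time = 227 / 14.9285
= 15.206 minutes

15.206


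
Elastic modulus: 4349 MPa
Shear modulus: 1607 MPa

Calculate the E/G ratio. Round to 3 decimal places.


E / G = 4349 / 1607 = 2.706

2.706


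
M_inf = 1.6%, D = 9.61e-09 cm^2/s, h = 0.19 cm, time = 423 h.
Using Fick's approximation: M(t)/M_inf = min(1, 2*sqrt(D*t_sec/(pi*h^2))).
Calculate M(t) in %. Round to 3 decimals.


t = 1522800 s
ratio = min(1, 2*sqrt(9.61e-09*1522800/(pi*0.0361)))
= 0.718430
M(t) = 1.6 * 0.718430 = 1.149%

1.149


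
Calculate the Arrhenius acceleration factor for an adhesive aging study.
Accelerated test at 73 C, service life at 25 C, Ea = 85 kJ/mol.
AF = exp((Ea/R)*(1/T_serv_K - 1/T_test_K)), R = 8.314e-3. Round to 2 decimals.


T_test = 346.15 K, T_serv = 298.15 K
Ea/R = 85 / 0.008314 = 10223.72
AF = exp(10223.72 * (1/298.15 - 1/346.15))
= 116.16

116.16


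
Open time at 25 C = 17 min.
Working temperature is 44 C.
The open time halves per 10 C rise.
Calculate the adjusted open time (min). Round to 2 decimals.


factor = 2^((44 - 25) / 10) = 3.7321
ot = 17 / 3.7321 = 4.56 min

4.56


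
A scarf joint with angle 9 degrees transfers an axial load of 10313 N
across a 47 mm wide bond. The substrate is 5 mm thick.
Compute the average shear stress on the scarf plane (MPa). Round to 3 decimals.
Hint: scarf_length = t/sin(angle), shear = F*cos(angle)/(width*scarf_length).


scarf_length = 5 / sin(9 deg) = 31.9623 mm
cos(9 deg) = 0.987688
shear stress = 10313 * 0.987688 / (47 * 31.9623)
= 6.781 MPa

6.781


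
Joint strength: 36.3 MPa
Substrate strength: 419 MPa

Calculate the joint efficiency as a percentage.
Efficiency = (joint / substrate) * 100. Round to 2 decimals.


Efficiency = (36.3 / 419) * 100 = 8.66%

8.66


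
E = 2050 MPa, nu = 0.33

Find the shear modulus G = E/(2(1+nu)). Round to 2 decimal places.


G = 2050 / (2 * 1.33)
= 770.68 MPa

770.68


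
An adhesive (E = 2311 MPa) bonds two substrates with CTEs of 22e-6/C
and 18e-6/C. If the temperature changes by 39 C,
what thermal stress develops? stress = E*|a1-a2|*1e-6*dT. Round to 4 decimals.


Stress = 2311 * |22 - 18| * 1e-6 * 39
= 0.3605 MPa

0.3605


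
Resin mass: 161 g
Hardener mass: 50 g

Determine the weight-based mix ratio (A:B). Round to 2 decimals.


Ratio = 161 / 50 = 3.22

3.22


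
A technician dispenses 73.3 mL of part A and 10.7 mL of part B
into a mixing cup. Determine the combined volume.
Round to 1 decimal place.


Combined volume = 73.3 + 10.7
= 84.0 mL

84.0


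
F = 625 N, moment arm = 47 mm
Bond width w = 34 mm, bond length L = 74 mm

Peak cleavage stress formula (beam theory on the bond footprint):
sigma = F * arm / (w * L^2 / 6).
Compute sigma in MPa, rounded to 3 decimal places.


sigma = (625 * 47) / (34 * 5476 / 6)
= 29375 * 6 / 186184
= 176250 / 186184
= 0.947 MPa

0.947


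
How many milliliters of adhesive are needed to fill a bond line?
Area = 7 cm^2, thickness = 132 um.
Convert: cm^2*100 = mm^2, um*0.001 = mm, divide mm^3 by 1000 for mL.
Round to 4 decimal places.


= (7 * 100) * (132 * 0.001) / 1000
= 0.0924 mL

0.0924


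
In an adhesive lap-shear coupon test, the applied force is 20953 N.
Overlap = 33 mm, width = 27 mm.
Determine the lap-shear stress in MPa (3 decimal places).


stress = F / (overlap * width)
= 20953 / (33 * 27)
= 23.516 MPa

23.516


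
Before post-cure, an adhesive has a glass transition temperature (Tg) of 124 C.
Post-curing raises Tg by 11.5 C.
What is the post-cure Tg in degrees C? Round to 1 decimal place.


Tg_post = Tg_base + delta_Tg
= 124 + 11.5
= 135.5 C

135.5


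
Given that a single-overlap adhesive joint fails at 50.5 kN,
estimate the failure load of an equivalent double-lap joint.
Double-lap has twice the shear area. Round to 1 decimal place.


Double-lap factor = 2
Expected load = 50.5 * 2 = 101.0 kN

101.0


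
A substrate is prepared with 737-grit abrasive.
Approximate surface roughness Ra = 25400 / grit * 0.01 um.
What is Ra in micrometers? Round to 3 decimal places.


Ra = 25400 / 737 * 0.01 = 0.345 um

0.345


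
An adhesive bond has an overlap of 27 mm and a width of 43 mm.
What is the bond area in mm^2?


Bond area = overlap * width
= 27 * 43
= 1161 mm^2

1161


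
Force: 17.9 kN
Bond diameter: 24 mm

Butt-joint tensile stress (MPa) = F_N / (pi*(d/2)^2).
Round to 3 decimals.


F_N = 17.9 * 1000 = 17900.0 N
A = pi*(12.0)^2 = 452.3893 mm^2
stress = 17900.0 / 452.3893 = 39.568 MPa

39.568


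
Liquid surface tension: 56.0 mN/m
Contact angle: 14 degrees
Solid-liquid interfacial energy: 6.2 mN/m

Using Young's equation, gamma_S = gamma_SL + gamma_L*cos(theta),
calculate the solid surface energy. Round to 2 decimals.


gamma_S = 6.2 + 56.0 * cos(14)
= 60.54 mN/m

60.54


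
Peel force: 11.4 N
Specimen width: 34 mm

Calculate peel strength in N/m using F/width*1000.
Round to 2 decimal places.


Peel strength = 11.4 / 34 * 1000 = 335.29 N/m

335.29


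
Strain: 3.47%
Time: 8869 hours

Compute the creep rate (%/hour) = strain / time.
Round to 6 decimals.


Creep rate = 3.47 / 8869
= 0.000391 %/h

0.000391


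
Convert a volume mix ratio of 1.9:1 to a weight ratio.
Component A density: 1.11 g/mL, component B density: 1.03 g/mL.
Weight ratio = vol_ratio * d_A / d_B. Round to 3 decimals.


= 1.9 * 1.11 / 1.03 = 2.048

2.048


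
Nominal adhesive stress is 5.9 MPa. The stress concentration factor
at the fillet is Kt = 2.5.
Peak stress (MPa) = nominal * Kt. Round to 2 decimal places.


Peak = 5.9 * 2.5 = 14.75 MPa

14.75


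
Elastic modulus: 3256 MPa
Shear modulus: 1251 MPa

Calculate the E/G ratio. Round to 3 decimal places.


E / G = 3256 / 1251 = 2.603

2.603


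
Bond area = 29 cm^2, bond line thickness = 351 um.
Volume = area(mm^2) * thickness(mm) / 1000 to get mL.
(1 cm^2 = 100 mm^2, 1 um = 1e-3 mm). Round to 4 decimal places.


area_mm2 = 29 * 100 = 2900
blt_mm = 351 * 1e-3 = 0.351
vol_mm3 = 2900 * 0.351 = 1017.9
vol_mL = 1017.9 / 1000 = 1.0179 mL

1.0179


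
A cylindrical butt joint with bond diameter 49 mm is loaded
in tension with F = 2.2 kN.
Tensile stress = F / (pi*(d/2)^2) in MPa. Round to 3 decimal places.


Area = pi * (49/2)^2 = 1885.7410 mm^2
Stress = 2.2*1000 / 1885.7410
= 1.167 MPa

1.167


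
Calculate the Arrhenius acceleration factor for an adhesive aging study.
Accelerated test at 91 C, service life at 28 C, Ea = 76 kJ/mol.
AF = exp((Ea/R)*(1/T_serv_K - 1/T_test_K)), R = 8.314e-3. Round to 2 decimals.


T_test = 364.15 K, T_serv = 301.15 K
Ea/R = 76 / 0.008314 = 9141.21
AF = exp(9141.21 * (1/301.15 - 1/364.15))
= 190.85

190.85


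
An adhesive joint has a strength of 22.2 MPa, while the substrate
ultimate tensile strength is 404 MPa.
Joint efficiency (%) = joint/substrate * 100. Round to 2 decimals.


Efficiency = 22.2 / 404 * 100
= 5.50%

5.50


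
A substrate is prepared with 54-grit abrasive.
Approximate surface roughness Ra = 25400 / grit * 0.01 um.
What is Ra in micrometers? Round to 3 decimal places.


Ra = 25400 / 54 * 0.01 = 4.704 um

4.704


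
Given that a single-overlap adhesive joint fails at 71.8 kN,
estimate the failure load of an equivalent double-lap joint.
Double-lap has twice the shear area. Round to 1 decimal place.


Double-lap factor = 2
Expected load = 71.8 * 2 = 143.6 kN

143.6


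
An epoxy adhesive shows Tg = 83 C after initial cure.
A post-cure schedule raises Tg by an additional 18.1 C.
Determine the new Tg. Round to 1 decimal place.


New Tg = 83 + 18.1
= 101.1 C

101.1


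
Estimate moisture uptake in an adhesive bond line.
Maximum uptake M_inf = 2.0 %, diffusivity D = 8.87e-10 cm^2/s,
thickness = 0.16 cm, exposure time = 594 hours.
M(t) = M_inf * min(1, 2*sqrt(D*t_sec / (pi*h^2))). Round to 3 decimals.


Convert time: 594 h = 2138400 s
ratio = min(1, 2*sqrt(8.87e-10*2138400/(pi*0.16^2)))
= 0.307144
M(t) = 2.0 * 0.307144 = 0.614%

0.614


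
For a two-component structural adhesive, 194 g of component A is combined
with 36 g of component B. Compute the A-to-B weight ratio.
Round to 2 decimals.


Weight ratio A:B = 194 / 36
= 5.39

5.39


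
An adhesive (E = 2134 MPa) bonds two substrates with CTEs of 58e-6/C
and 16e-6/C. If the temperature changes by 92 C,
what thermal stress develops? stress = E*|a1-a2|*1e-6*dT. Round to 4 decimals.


Stress = 2134 * |58 - 16| * 1e-6 * 92
= 8.2458 MPa

8.2458


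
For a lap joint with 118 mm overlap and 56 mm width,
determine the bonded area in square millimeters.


Area = 118 * 56 = 6608 mm^2

6608


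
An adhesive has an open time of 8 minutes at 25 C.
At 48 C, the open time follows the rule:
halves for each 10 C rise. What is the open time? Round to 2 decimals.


Factor = 2^((48-25)/10) = 4.9246
Open time = 8 / 4.9246 = 1.62 min

1.62


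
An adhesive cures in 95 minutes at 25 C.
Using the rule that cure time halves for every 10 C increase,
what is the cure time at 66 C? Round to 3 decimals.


Factor = 2^((66 - 25) / 10) = 17.1484
Cure time = 95 / 17.1484
= 5.540 minutes

5.540


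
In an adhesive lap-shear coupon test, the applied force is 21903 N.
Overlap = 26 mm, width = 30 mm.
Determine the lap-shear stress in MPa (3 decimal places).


stress = F / (overlap * width)
= 21903 / (26 * 30)
= 28.081 MPa

28.081


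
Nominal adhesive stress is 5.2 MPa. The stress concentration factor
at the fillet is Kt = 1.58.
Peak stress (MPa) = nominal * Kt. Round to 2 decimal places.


Peak = 5.2 * 1.58 = 8.22 MPa

8.22


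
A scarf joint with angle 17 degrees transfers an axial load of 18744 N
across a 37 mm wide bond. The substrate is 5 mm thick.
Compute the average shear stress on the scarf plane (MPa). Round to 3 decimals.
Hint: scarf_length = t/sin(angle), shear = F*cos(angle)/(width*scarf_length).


scarf_length = 5 / sin(17 deg) = 17.1015 mm
cos(17 deg) = 0.956305
shear stress = 18744 * 0.956305 / (37 * 17.1015)
= 28.328 MPa

28.328


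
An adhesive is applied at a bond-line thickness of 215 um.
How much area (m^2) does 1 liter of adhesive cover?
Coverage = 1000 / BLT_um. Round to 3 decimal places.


Coverage = 1000 / 215 = 4.651 m^2

4.651


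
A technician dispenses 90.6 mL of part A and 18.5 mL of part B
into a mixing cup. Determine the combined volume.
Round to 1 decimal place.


Combined volume = 90.6 + 18.5
= 109.1 mL

109.1


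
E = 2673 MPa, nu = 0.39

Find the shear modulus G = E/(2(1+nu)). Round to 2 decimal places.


G = 2673 / (2 * 1.39)
= 961.51 MPa

961.51


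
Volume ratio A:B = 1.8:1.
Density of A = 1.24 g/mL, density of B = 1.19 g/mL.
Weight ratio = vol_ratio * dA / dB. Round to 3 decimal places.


Wt ratio = 1.8 * 1.24 / 1.19
= 1.876

1.876


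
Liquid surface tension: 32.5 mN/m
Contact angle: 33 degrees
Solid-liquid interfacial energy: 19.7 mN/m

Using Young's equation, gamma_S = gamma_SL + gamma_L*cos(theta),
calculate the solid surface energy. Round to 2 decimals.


gamma_S = 19.7 + 32.5 * cos(33)
= 46.96 mN/m

46.96


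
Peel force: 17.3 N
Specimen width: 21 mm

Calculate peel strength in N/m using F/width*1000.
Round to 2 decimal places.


Peel strength = 17.3 / 21 * 1000 = 823.81 N/m

823.81


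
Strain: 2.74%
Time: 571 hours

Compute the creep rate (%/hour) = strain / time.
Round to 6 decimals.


Creep rate = 2.74 / 571
= 0.004799 %/h

0.004799


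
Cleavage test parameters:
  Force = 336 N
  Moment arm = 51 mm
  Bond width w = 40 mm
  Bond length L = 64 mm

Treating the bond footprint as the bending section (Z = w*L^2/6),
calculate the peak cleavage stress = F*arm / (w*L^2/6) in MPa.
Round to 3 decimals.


M = 336 * 51 = 17136 N*mm
Z = 40 * 64^2 / 6 = 163840 / 6 mm^3
sigma = M / Z = 6 * 17136 / 163840 = 102816 / 163840
= 0.628 MPa

0.628


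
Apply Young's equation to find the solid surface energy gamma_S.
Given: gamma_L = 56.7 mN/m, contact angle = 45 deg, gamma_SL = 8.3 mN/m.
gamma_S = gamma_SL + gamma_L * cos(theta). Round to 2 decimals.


theta_rad = 45 * pi/180 = 0.785398
gamma_S = 8.3 + 56.7 * cos(0.785398)
= 48.39 mN/m

48.39


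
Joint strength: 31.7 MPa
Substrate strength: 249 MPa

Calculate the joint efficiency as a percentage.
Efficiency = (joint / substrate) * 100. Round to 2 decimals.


Efficiency = (31.7 / 249) * 100 = 12.73%

12.73


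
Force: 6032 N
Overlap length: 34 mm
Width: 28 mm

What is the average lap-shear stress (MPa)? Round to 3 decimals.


Average shear stress = F / (overlap * width)
= 6032 / (34 * 28)
= 6.336 MPa

6.336


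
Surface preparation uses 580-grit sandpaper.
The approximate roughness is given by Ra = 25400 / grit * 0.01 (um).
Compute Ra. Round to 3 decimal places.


Ra = 25400 / 580 * 0.01
= 254 / 580
= 0.438 um

0.438


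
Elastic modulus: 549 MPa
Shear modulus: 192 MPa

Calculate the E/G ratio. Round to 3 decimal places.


E / G = 549 / 192 = 2.859

2.859


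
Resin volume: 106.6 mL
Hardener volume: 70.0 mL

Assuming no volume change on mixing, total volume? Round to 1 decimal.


V_total = 106.6 + 70.0 = 176.6 mL

176.6


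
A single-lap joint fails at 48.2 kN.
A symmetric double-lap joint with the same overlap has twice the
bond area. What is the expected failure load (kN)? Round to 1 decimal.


Double-lap load = 2 * 48.2 = 96.4 kN

96.4


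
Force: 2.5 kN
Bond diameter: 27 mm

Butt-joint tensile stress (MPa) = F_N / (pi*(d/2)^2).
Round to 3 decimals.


F_N = 2.5 * 1000 = 2500.0 N
A = pi*(13.5)^2 = 572.5553 mm^2
stress = 2500.0 / 572.5553 = 4.366 MPa

4.366


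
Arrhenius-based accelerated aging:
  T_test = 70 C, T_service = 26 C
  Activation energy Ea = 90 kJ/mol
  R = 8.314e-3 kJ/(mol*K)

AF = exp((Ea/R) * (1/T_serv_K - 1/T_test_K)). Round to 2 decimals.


T_test_K = 343.15, T_serv_K = 299.15
AF = exp((90/8.314e-3) * (1/299.15 - 1/343.15))
= 103.54

103.54


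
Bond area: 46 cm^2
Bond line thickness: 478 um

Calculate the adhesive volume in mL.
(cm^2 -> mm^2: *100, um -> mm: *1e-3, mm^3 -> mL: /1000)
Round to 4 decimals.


V = 46*100 * 478*1e-3 / 1000
= 2.1988 mL

2.1988


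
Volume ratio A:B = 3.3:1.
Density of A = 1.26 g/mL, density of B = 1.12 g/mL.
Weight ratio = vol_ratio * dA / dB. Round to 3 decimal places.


Wt ratio = 3.3 * 1.26 / 1.12
= 3.713

3.713


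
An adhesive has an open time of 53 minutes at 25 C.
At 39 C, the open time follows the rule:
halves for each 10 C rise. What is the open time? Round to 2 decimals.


Factor = 2^((39-25)/10) = 2.6390
Open time = 53 / 2.6390 = 20.08 min

20.08


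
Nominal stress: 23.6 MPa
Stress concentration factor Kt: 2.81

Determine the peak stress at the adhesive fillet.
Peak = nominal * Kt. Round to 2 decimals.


Peak stress = 23.6 * 2.81
= 66.32 MPa

66.32


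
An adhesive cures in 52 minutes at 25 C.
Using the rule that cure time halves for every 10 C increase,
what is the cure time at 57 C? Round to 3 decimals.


Factor = 2^((57 - 25) / 10) = 9.1896
Cure time = 52 / 9.1896
= 5.659 minutes

5.659


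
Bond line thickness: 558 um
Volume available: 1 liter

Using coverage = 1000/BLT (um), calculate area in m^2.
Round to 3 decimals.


1 L = 1e6 mm^3, thickness = 558 um = 0.558 mm
Area = 1e6 / 0.558 mm^2 = (1e6 / 0.558) / 1e6 m^2 = 1000 / 558 m^2
= 1.792 m^2

1.792


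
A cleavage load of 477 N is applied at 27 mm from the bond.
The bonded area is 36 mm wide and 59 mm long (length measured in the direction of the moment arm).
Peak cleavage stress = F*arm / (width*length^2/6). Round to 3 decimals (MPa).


Moment = 477 * 27 = 12879 N*mm
Section modulus = 36 * 3481 / 6 = 125316 / 6 mm^3
Stress = 12879 / (125316 / 6) = 77274 / 125316
= 0.617 MPa

0.617


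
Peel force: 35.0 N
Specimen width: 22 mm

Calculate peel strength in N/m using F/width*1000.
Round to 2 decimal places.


Peel strength = 35.0 / 22 * 1000 = 1590.91 N/m

1590.91


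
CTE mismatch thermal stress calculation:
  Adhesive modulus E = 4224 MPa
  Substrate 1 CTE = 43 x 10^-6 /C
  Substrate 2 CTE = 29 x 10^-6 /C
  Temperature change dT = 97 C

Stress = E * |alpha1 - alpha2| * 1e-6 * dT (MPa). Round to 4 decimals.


delta_alpha = |43 - 29| = 14 x 10^-6/C
Stress = 4224 * 14e-6 * 97
= 5.7362 MPa

5.7362


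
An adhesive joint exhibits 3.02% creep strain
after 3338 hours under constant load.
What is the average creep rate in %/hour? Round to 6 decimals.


Creep rate = strain / time
= 3.02 / 3338
= 0.000905 %/h

0.000905


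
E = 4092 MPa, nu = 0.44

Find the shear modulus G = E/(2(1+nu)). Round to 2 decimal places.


G = 4092 / (2 * 1.44)
= 1420.83 MPa

1420.83


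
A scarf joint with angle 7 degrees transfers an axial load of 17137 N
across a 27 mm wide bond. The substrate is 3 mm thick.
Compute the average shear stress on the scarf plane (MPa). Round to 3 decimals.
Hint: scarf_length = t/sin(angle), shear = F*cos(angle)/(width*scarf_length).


scarf_length = 3 / sin(7 deg) = 24.6165 mm
cos(7 deg) = 0.992546
shear stress = 17137 * 0.992546 / (27 * 24.6165)
= 25.591 MPa

25.591


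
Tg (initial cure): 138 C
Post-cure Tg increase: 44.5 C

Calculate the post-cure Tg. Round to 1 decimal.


Post-cure Tg = 138 + 44.5 = 182.5 C

182.5


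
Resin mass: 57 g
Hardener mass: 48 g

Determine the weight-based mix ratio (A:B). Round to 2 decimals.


Ratio = 57 / 48 = 1.19

1.19


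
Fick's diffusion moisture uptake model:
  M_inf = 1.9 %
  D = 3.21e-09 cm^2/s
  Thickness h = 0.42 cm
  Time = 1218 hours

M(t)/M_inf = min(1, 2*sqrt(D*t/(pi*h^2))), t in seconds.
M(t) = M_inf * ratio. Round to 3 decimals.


t_sec = 1218 * 3600 = 4384800
ratio = 2*sqrt(3.21e-09*4384800/(pi*0.42^2))
= min(1, 0.318738)
= 0.318738
M(t) = 1.9 * 0.318738 = 0.606 %

0.606


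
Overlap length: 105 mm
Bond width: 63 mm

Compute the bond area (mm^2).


Bond area = 105 * 63 = 6615 mm^2

6615


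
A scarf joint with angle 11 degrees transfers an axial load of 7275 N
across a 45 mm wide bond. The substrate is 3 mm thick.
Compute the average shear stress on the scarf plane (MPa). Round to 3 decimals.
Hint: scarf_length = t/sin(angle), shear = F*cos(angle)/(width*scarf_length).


scarf_length = 3 / sin(11 deg) = 15.7225 mm
cos(11 deg) = 0.981627
shear stress = 7275 * 0.981627 / (45 * 15.7225)
= 10.094 MPa

10.094


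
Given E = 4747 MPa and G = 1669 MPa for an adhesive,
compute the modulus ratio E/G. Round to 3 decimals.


E/G ratio = 4747 / 1669 = 2.844

2.844


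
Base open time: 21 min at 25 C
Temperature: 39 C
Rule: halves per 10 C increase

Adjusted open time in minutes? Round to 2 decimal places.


Acceleration = 2^((39-25)/10) = 2.6390
Open time = 21 / 2.6390 = 7.96 min

7.96


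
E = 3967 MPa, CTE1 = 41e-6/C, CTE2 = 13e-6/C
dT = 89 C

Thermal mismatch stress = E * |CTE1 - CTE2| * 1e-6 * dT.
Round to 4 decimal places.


= 3967 * 28e-6 * 89
= 9.8858 MPa

9.8858


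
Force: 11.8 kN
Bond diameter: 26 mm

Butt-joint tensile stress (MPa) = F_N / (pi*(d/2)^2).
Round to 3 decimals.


F_N = 11.8 * 1000 = 11800.0 N
A = pi*(13.0)^2 = 530.9292 mm^2
stress = 11800.0 / 530.9292 = 22.225 MPa

22.225


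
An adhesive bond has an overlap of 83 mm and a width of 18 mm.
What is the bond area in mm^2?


Bond area = overlap * width
= 83 * 18
= 1494 mm^2

1494


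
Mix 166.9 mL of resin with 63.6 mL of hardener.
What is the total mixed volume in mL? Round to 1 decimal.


Total = 166.9 + 63.6 = 230.5 mL

230.5


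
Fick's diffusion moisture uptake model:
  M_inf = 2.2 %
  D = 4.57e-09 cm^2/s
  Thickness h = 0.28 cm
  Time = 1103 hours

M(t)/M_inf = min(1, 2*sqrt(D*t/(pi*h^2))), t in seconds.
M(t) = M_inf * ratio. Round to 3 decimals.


t_sec = 1103 * 3600 = 3970800
ratio = 2*sqrt(4.57e-09*3970800/(pi*0.28^2))
= min(1, 0.542868)
= 0.542868
M(t) = 2.2 * 0.542868 = 1.194 %

1.194
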